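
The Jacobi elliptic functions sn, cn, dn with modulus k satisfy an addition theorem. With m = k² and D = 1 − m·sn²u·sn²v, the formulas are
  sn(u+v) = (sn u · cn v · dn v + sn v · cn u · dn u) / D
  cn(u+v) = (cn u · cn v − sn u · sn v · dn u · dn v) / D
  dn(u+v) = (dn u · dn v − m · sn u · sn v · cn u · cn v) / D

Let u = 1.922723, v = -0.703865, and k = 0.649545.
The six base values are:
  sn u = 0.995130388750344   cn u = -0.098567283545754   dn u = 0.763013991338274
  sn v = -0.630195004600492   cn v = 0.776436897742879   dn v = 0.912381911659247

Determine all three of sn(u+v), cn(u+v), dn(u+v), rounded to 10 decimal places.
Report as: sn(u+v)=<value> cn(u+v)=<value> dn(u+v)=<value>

m = k² = 0.421908707025
D = 1 − m·sn²u·sn²v = 0.8340686761625434
sn(u+v) = (sn u·cn v·dn v + sn v·cn u·dn u)/D = 0.7523531567425673/0.8340686761625434 = 0.9020278284565965
cn(u+v) = (cn u·cn v − sn u·sn v·dn u·dn v)/D = 0.3600490023525016/0.8340686761625434 = 0.4316778853379877
dn(u+v) = (dn u·dn v − m·sn u·sn v·cn u·cn v)/D = 0.6759107534439603/0.8340686761625434 = 0.810377817512282

sn(u+v)=0.9020278285 cn(u+v)=0.4316778853 dn(u+v)=0.8103778175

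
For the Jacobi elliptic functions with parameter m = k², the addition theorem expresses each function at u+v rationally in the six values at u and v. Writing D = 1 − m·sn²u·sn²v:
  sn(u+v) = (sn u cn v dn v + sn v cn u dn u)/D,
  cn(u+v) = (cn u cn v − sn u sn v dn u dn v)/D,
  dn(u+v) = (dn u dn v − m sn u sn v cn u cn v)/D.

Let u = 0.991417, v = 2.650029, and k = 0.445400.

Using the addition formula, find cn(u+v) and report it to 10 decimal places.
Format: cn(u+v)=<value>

cn(u+v)=-0.9483728318

sn u = 0.822072611575812, cn u = 0.5693826668392041, dn u = 0.9305553942678343
sn v = 0.6120234208128637, cn v = -0.7908396375855982, dn v = 0.9621288061858244
m = k² = 0.19838116
D = 1 − m·sn²u·sn²v = 0.949782294199022
cn(u+v) = (cn u·cn v − sn u·sn v·dn u·dn v)/D = -0.9007477239896026/0.949782294199022 = -0.9483728318490379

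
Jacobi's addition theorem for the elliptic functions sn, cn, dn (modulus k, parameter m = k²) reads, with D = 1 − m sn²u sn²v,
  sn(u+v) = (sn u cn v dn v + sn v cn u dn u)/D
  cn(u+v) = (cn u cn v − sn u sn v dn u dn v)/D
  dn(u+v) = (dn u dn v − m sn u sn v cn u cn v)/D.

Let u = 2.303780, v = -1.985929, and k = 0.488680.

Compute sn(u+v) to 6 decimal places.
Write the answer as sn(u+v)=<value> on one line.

sn(u+v)=0.311337

sn u = 0.8512493049647364, cn u = -0.5247614894378714, dn u = 0.9093698693362611
sn v = -0.9642693675419786, cn v = -0.2649237377438886, dn v = 0.8820161610784928
m = k² = 0.2388081424
D = 1 − m·sn²u·sn²v = 0.8390987522009257
sn(u+v) = (sn u·cn v·dn v + sn v·cn u·dn u)/D = 0.2612426607671582/0.8390987522009257 = 0.3113372056410859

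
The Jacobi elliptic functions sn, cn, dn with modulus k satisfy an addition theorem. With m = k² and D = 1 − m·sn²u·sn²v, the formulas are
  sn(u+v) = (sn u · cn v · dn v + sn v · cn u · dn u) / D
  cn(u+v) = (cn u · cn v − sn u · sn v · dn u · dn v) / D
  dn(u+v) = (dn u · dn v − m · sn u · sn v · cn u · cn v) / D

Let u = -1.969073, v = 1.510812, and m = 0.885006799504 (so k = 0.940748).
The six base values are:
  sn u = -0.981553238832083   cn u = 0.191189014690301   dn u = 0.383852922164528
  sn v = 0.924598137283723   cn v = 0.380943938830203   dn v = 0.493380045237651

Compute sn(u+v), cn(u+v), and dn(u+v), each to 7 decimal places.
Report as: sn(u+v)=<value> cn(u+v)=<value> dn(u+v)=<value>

m = k² = 0.885006799504
D = 1 − m·sn²u·sn²v = 0.2710791774313409
sn(u+v) = (sn u·cn v·dn v + sn v·cn u·dn u)/D = -0.1166282312302188/0.2710791774313409 = -0.4302367755994778
cn(u+v) = (cn u·cn v − sn u·sn v·dn u·dn v)/D = 0.2447075317945138/0.2710791774313409 = 0.9027160776909673
dn(u+v) = (dn u·dn v − m·sn u·sn v·cn u·cn v)/D = 0.247882896194787/0.2710791774313409 = 0.9144298671098446

sn(u+v)=-0.4302368 cn(u+v)=0.9027161 dn(u+v)=0.9144299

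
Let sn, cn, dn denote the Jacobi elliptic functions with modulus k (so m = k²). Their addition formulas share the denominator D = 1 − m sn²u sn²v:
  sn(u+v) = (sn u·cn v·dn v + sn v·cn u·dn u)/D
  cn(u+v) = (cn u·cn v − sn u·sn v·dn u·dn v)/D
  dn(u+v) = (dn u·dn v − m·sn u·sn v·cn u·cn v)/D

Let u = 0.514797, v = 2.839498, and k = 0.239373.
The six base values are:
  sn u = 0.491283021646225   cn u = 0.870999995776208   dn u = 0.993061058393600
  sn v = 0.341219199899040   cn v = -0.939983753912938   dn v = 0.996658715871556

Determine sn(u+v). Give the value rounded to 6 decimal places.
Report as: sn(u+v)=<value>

sn(u+v)=-0.165382

m = k² = 0.057299433129
D = 1 − m·sn²u·sn²v = 0.9983897965342292
sn(u+v) = (sn u·cn v·dn v + sn v·cn u·dn u)/D = -0.16511540550485/0.9983897965342292 = -0.1653817036973185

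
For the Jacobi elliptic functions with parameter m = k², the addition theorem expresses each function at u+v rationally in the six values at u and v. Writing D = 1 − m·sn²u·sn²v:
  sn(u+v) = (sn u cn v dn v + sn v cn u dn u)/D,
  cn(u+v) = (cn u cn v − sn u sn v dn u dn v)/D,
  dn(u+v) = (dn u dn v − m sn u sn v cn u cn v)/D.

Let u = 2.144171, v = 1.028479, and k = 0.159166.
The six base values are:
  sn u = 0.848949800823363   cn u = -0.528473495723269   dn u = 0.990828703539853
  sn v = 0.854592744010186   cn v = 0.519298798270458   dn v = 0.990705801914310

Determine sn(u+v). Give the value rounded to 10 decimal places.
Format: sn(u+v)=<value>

sn(u+v)=-0.0108713680

m = k² = 0.025333815556
D = 1 − m·sn²u·sn²v = 0.9866653068001354
sn(u+v) = (sn u·cn v·dn v + sn v·cn u·dn u)/D = -0.01072640166110264/0.9866653068001354 = -0.01087136801828935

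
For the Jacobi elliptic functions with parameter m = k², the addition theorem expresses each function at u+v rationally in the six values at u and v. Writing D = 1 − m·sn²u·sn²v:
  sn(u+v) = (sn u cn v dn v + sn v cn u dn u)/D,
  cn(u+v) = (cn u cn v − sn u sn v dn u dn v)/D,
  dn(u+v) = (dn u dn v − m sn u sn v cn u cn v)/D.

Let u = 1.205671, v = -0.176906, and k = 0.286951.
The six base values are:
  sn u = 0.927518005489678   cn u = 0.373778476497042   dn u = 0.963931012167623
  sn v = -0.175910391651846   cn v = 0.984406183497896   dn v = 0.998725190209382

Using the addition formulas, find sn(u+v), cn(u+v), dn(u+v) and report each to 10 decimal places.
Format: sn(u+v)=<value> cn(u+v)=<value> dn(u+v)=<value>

m = k² = 0.082340876401
D = 1 − m·sn²u·sn²v = 0.9978079867526552
sn(u+v) = (sn u·cn v·dn v + sn v·cn u·dn u)/D = 0.8485105616628029/0.9978079867526552 = 0.85037459403814
cn(u+v) = (cn u·cn v − sn u·sn v·dn u·dn v)/D = 0.5250243853137315/0.9978079867526552 = 0.5261777739647206
dn(u+v) = (dn u·dn v − m·sn u·sn v·cn u·cn v)/D = 0.9676454946823905/0.9978079867526552 = 0.9697712461007374

sn(u+v)=0.8503745940 cn(u+v)=0.5261777740 dn(u+v)=0.9697712461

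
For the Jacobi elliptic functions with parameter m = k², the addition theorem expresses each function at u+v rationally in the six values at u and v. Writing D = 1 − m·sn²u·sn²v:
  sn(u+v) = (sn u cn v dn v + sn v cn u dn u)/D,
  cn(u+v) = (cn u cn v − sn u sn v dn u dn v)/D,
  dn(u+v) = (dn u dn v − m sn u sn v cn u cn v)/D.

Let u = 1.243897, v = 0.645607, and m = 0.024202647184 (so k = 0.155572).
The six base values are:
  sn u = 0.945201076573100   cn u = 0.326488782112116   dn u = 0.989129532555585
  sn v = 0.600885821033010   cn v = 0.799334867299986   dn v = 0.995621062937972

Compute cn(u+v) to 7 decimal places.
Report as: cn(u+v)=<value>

cn(u+v)=-0.3006977

m = k² = 0.024202647184
D = 1 − m·sn²u·sn²v = 0.992192801932538
cn(u+v) = (cn u·cn v − sn u·sn v·dn u·dn v)/D = -0.2983500728912482/0.992192801932538 = -0.3006976792314342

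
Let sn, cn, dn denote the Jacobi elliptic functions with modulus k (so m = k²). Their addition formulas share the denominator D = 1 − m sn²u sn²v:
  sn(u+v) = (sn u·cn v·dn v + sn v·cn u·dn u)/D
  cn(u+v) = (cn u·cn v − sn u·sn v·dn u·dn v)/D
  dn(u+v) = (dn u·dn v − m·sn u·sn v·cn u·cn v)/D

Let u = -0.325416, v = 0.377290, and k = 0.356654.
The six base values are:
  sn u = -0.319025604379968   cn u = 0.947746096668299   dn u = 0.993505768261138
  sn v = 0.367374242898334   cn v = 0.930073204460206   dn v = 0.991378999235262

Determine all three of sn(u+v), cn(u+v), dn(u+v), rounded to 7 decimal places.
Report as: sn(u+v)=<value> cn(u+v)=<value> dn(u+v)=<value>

sn(u+v)=0.0518478 cn(u+v)=0.9986550 dn(u+v)=0.9998290

m = k² = 0.127202075716
D = 1 − m·sn²u·sn²v = 0.9982527192727002
sn(u+v) = (sn u·cn v·dn v + sn v·cn u·dn u)/D = 0.05175719206737213/0.9982527192727002 = 0.05184778470233571
cn(u+v) = (cn u·cn v − sn u·sn v·dn u·dn v)/D = 0.9969100684638718/0.9982527192727002 = 0.9986549990970156
dn(u+v) = (dn u·dn v − m·sn u·sn v·cn u·cn v)/D = 0.9980820315651981/0.9982527192727002 = 0.9998290135311362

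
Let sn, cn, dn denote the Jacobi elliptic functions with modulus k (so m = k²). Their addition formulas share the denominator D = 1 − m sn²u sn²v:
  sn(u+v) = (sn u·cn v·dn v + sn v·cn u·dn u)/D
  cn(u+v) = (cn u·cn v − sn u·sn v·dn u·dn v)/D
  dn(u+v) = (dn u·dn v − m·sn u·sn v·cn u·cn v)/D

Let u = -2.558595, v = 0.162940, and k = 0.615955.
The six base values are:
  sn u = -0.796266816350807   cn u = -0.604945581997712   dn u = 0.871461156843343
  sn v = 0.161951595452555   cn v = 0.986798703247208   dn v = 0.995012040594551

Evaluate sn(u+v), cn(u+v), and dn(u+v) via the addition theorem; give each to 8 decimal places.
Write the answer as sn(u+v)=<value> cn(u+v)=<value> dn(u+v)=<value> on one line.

sn(u+v)=-0.87272077 cn(u+v)=-0.48821968 dn(u+v)=0.84322759

m = k² = 0.379400562025
D = 1 − m·sn²u·sn²v = 0.9936906347999236
sn(u+v) = (sn u·cn v·dn v + sn v·cn u·dn u)/D = -0.8672144546629703/0.9936906347999236 = -0.872720768710456
cn(u+v) = (cn u·cn v − sn u·sn v·dn u·dn v)/D = -0.4851393277324383/0.9936906347999236 = -0.488219684016766
dn(u+v) = (dn u·dn v − m·sn u·sn v·cn u·cn v)/D = 0.8379073609983615/0.9936906347999236 = 0.8432275918219471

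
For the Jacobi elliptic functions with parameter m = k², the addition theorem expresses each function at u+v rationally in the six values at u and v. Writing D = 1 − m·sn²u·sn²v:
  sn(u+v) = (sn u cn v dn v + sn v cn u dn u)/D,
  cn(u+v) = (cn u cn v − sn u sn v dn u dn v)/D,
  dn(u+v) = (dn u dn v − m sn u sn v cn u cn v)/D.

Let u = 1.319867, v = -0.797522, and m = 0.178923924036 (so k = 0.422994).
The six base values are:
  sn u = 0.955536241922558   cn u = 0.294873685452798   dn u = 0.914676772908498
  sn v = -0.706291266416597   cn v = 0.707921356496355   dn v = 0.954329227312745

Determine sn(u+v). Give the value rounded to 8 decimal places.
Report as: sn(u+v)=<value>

sn(u+v)=0.49542898

m = k² = 0.178923924036
D = 1 − m·sn²u·sn²v = 0.9185051032386103
sn(u+v) = (sn u·cn v·dn v + sn v·cn u·dn u)/D = 0.4550540479477307/0.9185051032386103 = 0.4954289816607761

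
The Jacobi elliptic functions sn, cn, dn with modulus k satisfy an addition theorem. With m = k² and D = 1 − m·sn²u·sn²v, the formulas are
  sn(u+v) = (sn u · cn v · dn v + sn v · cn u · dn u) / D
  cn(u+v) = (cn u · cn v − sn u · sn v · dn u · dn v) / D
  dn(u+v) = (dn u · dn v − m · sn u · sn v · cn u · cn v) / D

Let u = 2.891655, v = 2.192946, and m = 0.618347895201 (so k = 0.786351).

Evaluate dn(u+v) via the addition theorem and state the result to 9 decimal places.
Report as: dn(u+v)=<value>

sn u = 0.8155814977632145, cn u = -0.5786422215033325, dn u = 0.767262383097152
sn v = 0.9904244902739649, cn v = -0.1380555289206366, dn v = 0.6272458854473501
m = k² = 0.618347895201
D = 1 − m·sn²u·sn²v = 0.5965308273352512
dn(u+v) = (dn u·dn v − m·sn u·sn v·cn u·cn v)/D = 0.4413610106249629/0.5965308273352512 = 0.7398796347148667

dn(u+v)=0.739879635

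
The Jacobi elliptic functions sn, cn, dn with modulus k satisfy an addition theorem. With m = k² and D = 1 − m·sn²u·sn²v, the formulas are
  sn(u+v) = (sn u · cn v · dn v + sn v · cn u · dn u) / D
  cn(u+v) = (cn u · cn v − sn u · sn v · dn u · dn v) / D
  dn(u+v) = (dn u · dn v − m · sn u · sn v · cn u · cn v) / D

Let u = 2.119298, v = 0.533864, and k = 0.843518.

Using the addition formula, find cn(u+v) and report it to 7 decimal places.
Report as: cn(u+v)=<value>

sn u = 0.9998979945507513, cn u = -0.01428287412902767, dn u = 0.5372360139089571
sn v = 0.4942345407073904, cn v = 0.8693286022970571, dn v = 0.908954316353039
m = k² = 0.711522616324
D = 1 − m·sn²u·sn²v = 0.8262334049209318
cn(u+v) = (cn u·cn v − sn u·sn v·dn u·dn v)/D = -0.2537379829163379/0.8262334049209318 = -0.3071020626921032

cn(u+v)=-0.3071021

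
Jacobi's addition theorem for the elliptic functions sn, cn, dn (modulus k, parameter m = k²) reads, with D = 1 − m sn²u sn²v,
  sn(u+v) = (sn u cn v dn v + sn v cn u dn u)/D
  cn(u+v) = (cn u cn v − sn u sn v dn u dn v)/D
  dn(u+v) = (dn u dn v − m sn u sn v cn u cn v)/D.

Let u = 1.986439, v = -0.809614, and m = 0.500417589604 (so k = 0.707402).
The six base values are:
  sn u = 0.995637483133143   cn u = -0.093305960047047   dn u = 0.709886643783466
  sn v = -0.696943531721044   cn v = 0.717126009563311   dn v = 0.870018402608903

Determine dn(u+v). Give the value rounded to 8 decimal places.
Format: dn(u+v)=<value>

dn(u+v)=0.78305938

m = k² = 0.500417589604
D = 1 − m·sn²u·sn²v = 0.7590481712343437
dn(u+v) = (dn u·dn v − m·sn u·sn v·cn u·cn v)/D = 0.5943797873278119/0.7590481712343437 = 0.7830593760093611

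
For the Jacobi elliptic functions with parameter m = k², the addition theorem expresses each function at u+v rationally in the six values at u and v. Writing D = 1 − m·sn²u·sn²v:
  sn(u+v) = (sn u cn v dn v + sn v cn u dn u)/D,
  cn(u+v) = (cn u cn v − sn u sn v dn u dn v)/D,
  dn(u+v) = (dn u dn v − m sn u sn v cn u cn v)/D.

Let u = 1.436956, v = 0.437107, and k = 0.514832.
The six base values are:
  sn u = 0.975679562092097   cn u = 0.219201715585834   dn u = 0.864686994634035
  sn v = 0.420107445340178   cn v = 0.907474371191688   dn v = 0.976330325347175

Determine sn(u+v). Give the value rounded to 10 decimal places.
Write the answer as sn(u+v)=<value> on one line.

sn(u+v)=0.9880748446

m = k² = 0.265051988224
D = 1 − m·sn²u·sn²v = 0.9554686113097951
sn(u+v) = (sn u·cn v·dn v + sn v·cn u·dn u)/D = 0.9440744996169722/0.9554686113097951 = 0.9880748445757906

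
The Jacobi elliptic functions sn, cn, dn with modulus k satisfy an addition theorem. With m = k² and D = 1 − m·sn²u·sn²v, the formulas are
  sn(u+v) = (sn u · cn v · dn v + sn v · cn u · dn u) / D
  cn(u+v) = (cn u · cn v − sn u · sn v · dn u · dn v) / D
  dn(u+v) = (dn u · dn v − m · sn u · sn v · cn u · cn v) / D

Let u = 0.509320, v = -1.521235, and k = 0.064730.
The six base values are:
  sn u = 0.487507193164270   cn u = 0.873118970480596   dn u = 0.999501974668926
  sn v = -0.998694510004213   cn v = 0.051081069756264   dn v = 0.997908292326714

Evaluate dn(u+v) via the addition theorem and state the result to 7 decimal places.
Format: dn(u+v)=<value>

dn(u+v)=0.9984940

m = k² = 0.0041899729
D = 1 − m·sn²u·sn²v = 0.9990067956906829
dn(u+v) = (dn u·dn v − m·sn u·sn v·cn u·cn v)/D = 0.9975022913126229/0.9990067956906829 = 0.9984939998561073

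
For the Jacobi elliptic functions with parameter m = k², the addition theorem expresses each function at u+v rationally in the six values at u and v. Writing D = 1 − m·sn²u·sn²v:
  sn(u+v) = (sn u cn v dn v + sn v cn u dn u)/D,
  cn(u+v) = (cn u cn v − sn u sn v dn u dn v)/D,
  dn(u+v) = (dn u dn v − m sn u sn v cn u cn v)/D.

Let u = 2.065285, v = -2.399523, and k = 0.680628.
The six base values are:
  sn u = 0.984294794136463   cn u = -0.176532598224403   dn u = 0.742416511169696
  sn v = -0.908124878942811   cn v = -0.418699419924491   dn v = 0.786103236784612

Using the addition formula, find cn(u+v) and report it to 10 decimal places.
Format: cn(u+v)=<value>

cn(u+v)=0.9455794912

m = k² = 0.463254474384
D = 1 − m·sn²u·sn²v = 0.6298641540928621
cn(u+v) = (cn u·cn v − sn u·sn v·dn u·dn v)/D = 0.5955866263363145/0.6298641540928621 = 0.9455794911747049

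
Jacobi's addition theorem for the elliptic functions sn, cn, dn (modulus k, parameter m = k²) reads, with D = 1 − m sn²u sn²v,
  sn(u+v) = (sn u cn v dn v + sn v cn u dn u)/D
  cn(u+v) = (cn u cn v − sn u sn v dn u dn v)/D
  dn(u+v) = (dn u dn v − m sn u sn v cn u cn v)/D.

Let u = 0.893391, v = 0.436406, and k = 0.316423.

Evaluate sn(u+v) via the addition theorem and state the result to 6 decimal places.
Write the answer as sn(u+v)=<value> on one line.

sn u = 0.7728177937207931, cn u = 0.6346279679532928, dn u = 0.9696398799594487
sn v = 0.4214757086280531, cn v = 0.9068396920274721, dn v = 0.9910670417750118
m = k² = 0.100123514929
D = 1 − m·sn²u·sn²v = 0.9893772878723683
sn(u+v) = (sn u·cn v·dn v + sn v·cn u·dn u)/D = 0.9539209770679132/0.9893772878723683 = 0.9641630030938925

sn(u+v)=0.964163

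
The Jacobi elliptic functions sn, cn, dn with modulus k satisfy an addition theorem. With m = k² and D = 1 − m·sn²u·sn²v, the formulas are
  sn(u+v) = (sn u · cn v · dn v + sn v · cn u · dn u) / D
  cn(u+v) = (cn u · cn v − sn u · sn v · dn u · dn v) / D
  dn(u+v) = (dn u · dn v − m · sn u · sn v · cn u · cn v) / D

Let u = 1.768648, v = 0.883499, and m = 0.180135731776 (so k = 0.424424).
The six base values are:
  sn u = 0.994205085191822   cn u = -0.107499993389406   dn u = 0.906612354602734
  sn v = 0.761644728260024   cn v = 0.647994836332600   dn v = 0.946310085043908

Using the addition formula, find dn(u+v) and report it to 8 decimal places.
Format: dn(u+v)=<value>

dn(u+v)=0.96735612

m = k² = 0.180135731776
D = 1 − m·sn²u·sn²v = 0.8967103729399385
dn(u+v) = (dn u·dn v − m·sn u·sn v·cn u·cn v)/D = 0.8674382666007818/0.8967103729399385 = 0.9673561194087834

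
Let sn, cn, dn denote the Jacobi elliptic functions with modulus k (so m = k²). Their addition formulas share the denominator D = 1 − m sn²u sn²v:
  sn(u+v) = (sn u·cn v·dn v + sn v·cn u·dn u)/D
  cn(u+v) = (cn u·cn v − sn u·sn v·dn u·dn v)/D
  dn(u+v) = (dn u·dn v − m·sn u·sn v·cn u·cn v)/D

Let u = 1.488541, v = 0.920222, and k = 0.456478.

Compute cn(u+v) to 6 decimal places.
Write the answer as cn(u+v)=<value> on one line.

sn u = 0.9878315402483509, cn u = 0.1555276441362457, dn u = 0.8925626690317083
sn v = 0.7817480386406353, cn v = 0.6235944227472851, dn v = 0.9341613993145768
m = k² = 0.208372164484
D = 1 − m·sn²u·sn²v = 0.8757377878743057
cn(u+v) = (cn u·cn v − sn u·sn v·dn u·dn v)/D = -0.5469018196497723/0.8757377878743057 = -0.6245040778442107

cn(u+v)=-0.624504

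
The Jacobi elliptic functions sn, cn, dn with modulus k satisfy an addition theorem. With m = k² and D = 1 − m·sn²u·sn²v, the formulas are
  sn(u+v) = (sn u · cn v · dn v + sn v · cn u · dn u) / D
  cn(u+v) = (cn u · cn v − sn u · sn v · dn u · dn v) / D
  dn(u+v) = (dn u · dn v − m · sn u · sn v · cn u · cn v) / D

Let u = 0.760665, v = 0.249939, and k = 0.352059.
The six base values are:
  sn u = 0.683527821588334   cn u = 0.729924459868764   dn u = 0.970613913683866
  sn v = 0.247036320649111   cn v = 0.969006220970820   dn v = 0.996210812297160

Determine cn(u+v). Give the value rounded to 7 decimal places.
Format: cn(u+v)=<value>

cn(u+v)=0.5459576

m = k² = 0.123945539481
D = 1 − m·sn²u·sn²v = 0.9964660132617206
cn(u+v) = (cn u·cn v − sn u·sn v·dn u·dn v)/D = 0.5440281929512762/0.9964660132617206 = 0.5459575998688756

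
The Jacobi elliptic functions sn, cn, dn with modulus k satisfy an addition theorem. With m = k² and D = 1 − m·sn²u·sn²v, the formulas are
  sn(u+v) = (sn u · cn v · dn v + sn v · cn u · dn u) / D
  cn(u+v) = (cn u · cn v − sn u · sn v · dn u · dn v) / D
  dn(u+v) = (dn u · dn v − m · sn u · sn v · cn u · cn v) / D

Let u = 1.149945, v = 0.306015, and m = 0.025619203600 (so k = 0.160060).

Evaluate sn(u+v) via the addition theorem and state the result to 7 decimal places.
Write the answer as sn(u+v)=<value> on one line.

sn(u+v)=0.9923909

sn u = 0.910697146654414, cn u = 0.4130746991471502, dn u = 0.9893190684632433
sn v = 0.301146675169069, cn v = 0.9535778311363028, dn v = 0.9988376303721548
m = k² = 0.0256192036
D = 1 − m·sn²u·sn²v = 0.9980730532107398
sn(u+v) = (sn u·cn v·dn v + sn v·cn u·dn u)/D = 0.9904785905011011/0.9980730532107398 = 0.9923908749112023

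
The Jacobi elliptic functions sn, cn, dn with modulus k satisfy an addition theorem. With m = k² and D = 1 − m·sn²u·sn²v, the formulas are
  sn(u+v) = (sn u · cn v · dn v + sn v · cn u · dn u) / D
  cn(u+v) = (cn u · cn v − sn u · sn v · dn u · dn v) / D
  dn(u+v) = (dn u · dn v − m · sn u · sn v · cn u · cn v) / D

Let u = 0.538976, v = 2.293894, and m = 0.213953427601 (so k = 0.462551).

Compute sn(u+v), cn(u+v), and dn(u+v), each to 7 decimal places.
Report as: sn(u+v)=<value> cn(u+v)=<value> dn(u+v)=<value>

sn u = 0.5087402806343522, cn u = 0.860920046729126, dn u = 0.9719183533926225
sn v = 0.8454469944808295, cn v = -0.5340593408258415, dn v = 0.9203641867577461
m = k² = 0.213953427601
D = 1 − m·sn²u·sn²v = 0.9604192273263563
sn(u+v) = (sn u·cn v·dn v + sn v·cn u·dn u)/D = 0.4573620474187191/0.9604192273263563 = 0.4762108404388542
cn(u+v) = (cn u·cn v − sn u·sn v·dn u·dn v)/D = -0.8445265240352801/0.9604192273263563 = -0.8793311295800463
dn(u+v) = (dn u·dn v − m·sn u·sn v·cn u·cn v)/D = 0.936829923282171/0.9604192273263563 = 0.9754385341598649

sn(u+v)=0.4762108 cn(u+v)=-0.8793311 dn(u+v)=0.9754385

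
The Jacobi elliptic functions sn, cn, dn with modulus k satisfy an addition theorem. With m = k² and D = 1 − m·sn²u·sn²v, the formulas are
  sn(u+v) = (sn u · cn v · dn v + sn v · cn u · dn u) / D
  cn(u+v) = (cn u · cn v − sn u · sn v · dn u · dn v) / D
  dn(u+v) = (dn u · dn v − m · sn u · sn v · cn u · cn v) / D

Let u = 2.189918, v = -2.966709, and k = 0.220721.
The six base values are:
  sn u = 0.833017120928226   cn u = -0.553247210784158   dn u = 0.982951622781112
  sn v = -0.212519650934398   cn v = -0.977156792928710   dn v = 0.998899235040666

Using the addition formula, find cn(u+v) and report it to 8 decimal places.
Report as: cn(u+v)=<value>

m = k² = 0.048717759841
D = 1 − m·sn²u·sn²v = 0.9984731606187667
cn(u+v) = (cn u·cn v − sn u·sn v·dn u·dn v)/D = 0.7144321120325106/0.9984731606187667 = 0.7155246031748793

cn(u+v)=0.71552460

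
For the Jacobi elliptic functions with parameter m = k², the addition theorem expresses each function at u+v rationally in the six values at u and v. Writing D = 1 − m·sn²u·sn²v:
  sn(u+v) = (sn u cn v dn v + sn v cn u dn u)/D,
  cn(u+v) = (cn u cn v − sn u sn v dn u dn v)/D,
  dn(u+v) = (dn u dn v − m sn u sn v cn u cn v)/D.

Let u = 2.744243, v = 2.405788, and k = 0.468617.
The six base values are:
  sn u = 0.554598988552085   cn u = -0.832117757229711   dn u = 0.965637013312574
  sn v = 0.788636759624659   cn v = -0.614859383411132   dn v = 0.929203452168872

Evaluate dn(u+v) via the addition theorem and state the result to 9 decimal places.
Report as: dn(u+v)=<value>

m = k² = 0.219601892689
D = 1 − m·sn²u·sn²v = 0.9579904278934823
dn(u+v) = (dn u·dn v − m·sn u·sn v·cn u·cn v)/D = 0.8481312535615569/0.9579904278934823 = 0.8853233068586145

dn(u+v)=0.885323307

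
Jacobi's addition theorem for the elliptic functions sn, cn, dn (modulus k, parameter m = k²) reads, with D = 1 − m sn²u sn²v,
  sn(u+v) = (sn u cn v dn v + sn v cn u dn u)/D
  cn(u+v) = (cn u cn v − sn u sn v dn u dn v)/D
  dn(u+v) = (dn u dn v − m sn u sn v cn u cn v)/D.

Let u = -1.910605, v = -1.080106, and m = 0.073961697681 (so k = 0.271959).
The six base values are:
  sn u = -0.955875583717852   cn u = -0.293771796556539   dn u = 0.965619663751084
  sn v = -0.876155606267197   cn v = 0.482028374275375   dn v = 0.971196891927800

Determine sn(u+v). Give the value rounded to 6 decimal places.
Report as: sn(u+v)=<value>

m = k² = 0.073961697681
D = 1 − m·sn²u·sn²v = 0.9481233293051433
sn(u+v) = (sn u·cn v·dn v + sn v·cn u·dn u)/D = -0.1989471995106814/0.9481233293051433 = -0.2098326170884172

sn(u+v)=-0.209833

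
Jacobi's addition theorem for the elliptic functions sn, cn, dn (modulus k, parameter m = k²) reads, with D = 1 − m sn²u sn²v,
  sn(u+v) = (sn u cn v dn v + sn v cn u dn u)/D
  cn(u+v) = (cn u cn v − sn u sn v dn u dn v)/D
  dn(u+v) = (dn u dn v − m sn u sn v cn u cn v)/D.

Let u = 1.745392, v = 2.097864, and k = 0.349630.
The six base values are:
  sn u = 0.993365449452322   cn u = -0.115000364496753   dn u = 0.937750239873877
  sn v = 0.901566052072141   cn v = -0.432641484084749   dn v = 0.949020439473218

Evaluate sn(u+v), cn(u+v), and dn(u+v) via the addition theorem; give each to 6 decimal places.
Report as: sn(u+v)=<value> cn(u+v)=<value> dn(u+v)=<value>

m = k² = 0.1222411369
D = 1 − m·sn²u·sn²v = 0.9019538415849779
sn(u+v) = (sn u·cn v·dn v + sn v·cn u·dn u)/D = -0.5050879034124181/0.9019538415849779 = -0.5599930729546442
cn(u+v) = (cn u·cn v − sn u·sn v·dn u·dn v)/D = -0.7472663127535907/0.9019538415849779 = -0.8284972892187485
dn(u+v) = (dn u·dn v − m·sn u·sn v·cn u·cn v)/D = 0.8844972202331765/0.9019538415849779 = 0.980645770828887

sn(u+v)=-0.559993 cn(u+v)=-0.828497 dn(u+v)=0.980646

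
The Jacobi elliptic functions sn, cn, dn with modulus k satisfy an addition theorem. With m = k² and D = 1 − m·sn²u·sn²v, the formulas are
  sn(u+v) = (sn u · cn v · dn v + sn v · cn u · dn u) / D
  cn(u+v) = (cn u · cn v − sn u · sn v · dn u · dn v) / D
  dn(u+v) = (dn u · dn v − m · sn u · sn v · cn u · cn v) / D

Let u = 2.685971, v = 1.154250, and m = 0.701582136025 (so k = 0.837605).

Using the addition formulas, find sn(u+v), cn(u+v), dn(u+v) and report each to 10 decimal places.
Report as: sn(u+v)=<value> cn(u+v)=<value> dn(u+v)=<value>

sn(u+v)=0.3065866656 cn(u+v)=-0.9518427478 dn(u+v)=0.9664649596

sn u = 0.9405634432907997, cn u = -0.339618034186871, dn u = 0.6159047285034551
sn v = 0.8507482318654271, cn v = 0.525573444894098, dn v = 0.7015797214521454
m = k² = 0.701582136025
D = 1 − m·sn²u·sn²v = 0.5507823383764387
sn(u+v) = (sn u·cn v·dn v + sn v·cn u·dn u)/D = 0.1688625206037127/0.5507823383764387 = 0.3065866656172653
cn(u+v) = (cn u·cn v − sn u·sn v·dn u·dn v)/D = -0.5242581743785961/0.5507823383764387 = -0.9518427477612503
dn(u+v) = (dn u·dn v − m·sn u·sn v·cn u·cn v)/D = 0.5323118303814134/0.5507823383764387 = 0.9664649595528581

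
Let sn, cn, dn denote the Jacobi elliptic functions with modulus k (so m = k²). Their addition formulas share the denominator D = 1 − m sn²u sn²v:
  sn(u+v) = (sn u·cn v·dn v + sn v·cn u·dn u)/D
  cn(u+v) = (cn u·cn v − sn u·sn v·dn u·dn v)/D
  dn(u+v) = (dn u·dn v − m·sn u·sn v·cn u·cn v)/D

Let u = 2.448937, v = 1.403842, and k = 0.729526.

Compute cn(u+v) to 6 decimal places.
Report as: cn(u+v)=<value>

sn u = 0.9217242038734949, cn u = -0.3878459642612928, dn u = 0.7401681978704671
sn v = 0.9447935422905921, cn v = 0.3276662363533893, dn v = 0.7245222105131263
m = k² = 0.532208184676
D = 1 − m·sn²u·sn²v = 0.5963942308762715
cn(u+v) = (cn u·cn v − sn u·sn v·dn u·dn v)/D = -0.5940874170542125/0.5963942308762715 = -0.9961320654985718

cn(u+v)=-0.996132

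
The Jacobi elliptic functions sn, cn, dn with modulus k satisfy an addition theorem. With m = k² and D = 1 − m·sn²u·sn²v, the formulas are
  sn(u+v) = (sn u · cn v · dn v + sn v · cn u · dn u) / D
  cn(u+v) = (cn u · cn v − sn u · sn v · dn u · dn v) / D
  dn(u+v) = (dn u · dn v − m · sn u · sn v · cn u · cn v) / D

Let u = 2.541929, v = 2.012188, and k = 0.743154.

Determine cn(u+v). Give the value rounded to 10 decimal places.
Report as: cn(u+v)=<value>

cn(u+v)=-0.7535864275

sn u = 0.9027967226479127, cn u = -0.4300675267631676, dn u = 0.741532457134971
sn v = 0.9972322391211506, cn v = -0.07434958814557293, dn v = 0.6713978311793059
m = k² = 0.552277867716
D = 1 − m·sn²u·sn²v = 0.5523586390442868
cn(u+v) = (cn u·cn v − sn u·sn v·dn u·dn v)/D = -0.4162499734960757/0.5523586390442868 = -0.7535864274998727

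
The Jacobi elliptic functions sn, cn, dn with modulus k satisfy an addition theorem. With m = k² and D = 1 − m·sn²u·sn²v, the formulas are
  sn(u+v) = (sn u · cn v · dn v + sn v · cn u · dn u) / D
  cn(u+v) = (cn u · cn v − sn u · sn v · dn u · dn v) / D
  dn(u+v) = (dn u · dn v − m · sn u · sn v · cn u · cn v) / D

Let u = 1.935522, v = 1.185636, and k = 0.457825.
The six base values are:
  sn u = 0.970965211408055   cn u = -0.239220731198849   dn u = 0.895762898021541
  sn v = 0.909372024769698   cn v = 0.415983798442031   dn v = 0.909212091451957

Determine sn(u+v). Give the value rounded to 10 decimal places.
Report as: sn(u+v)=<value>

m = k² = 0.209603730625
D = 1 − m·sn²u·sn²v = 0.8365858995926749
sn(u+v) = (sn u·cn v·dn v + sn v·cn u·dn u)/D = 0.1723711995066256/0.8365858995926749 = 0.2060412440498356

sn(u+v)=0.2060412440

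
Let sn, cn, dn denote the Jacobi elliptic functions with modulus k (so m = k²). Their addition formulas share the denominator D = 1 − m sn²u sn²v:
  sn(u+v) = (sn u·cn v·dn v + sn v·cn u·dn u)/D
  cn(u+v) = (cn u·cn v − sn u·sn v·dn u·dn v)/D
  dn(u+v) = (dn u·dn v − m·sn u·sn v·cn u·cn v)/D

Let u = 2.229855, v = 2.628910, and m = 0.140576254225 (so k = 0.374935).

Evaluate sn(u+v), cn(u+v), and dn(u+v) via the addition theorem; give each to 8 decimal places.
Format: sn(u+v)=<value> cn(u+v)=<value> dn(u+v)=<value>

sn u = 0.847408468885832, cn u = -0.5309415098300093, dn u = 0.9481835451852431
sn v = 0.5869683531695032, cn v = -0.809609876655097, dn v = 0.9754829590515704
m = k² = 0.140576254225
D = 1 − m·sn²u·sn²v = 0.9652202112288674
sn(u+v) = (sn u·cn v·dn v + sn v·cn u·dn u)/D = -0.9647473330088324/0.9652202112288674 = -0.9995100825547022
cn(u+v) = (cn u·cn v − sn u·sn v·dn u·dn v)/D = -0.03020992580335895/0.9652202112288674 = -0.03129848033838545
dn(u+v) = (dn u·dn v − m·sn u·sn v·cn u·cn v)/D = 0.894880146432681/0.9652202112288674 = 0.927125371000434

sn(u+v)=-0.99951008 cn(u+v)=-0.03129848 dn(u+v)=0.92712537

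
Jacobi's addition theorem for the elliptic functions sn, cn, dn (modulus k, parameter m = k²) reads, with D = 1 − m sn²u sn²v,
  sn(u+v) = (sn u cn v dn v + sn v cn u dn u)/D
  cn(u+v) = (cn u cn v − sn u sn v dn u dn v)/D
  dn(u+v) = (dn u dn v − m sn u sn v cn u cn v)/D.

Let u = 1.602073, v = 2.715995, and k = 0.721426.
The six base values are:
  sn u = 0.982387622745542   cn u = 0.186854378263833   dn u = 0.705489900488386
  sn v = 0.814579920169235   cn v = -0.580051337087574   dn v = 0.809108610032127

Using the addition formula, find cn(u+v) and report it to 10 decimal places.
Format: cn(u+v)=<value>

m = k² = 0.520455473476
D = 1 − m·sn²u·sn²v = 0.6667142502441346
cn(u+v) = (cn u·cn v − sn u·sn v·dn u·dn v)/D = -0.5651726267929367/0.6667142502441346 = -0.8476984354031493

cn(u+v)=-0.8476984354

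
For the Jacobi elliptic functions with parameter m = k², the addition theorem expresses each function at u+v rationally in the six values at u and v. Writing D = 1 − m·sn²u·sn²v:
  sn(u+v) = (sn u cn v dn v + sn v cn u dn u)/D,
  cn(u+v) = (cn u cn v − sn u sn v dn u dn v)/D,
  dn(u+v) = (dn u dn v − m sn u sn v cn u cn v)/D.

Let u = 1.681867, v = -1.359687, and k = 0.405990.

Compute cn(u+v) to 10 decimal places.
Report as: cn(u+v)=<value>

cn(u+v)=0.9488317160

sn u = 0.9993466746342262, cn u = -0.03614171962585722, dn u = 0.9139953074365115
sn v = -0.9666863598037551, cn v = 0.2559638290254405, dn v = 0.9197669419638514
m = k² = 0.1648278801
D = 1 − m·sn²u·sn²v = 0.8461724235930405
cn(u+v) = (cn u·cn v − sn u·sn v·dn u·dn v)/D = 0.802875232749258/0.8461724235930405 = 0.9488317160467925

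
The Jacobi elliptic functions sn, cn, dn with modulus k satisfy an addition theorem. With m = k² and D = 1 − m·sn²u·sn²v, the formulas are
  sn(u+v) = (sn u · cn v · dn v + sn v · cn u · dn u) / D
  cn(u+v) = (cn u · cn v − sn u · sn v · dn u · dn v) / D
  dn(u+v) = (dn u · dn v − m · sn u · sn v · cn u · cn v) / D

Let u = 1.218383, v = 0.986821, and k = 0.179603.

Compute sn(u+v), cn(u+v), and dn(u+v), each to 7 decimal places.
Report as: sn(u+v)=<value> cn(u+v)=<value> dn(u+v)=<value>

sn u = 0.9360282208162344, cn u = 0.3519249491519388, dn u = 0.9857676496033634
sn v = 0.8319285007153599, cn v = 0.5548828432178215, dn v = 0.9887742935509336
m = k² = 0.032257237609
D = 1 − m·sn²u·sn²v = 0.980439630049923
sn(u+v) = (sn u·cn v·dn v + sn v·cn u·dn u)/D = 0.8021650247896315/0.980439630049923 = 0.8181687073877115
cn(u+v) = (cn u·cn v − sn u·sn v·dn u·dn v)/D = -0.5637314441972168/0.980439630049923 = -0.5749782311109886
dn(u+v) = (dn u·dn v − m·sn u·sn v·cn u·cn v)/D = 0.9697965480201336/0.980439630049923 = 0.9891445819777323

sn(u+v)=0.8181687 cn(u+v)=-0.5749782 dn(u+v)=0.9891446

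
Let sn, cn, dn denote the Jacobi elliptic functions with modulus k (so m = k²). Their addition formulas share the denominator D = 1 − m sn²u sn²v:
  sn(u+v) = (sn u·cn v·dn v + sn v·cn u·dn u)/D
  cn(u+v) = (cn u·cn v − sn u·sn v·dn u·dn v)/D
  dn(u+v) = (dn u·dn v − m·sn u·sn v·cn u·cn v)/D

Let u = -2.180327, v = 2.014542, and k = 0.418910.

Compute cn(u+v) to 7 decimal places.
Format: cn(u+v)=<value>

cn(u+v)=0.9863110

sn u = -0.8834176136095988, cn u = -0.4685865127853358, dn u = 0.9290028875547204
sn v = 0.9445427542601321, cn v = -0.3283884671767323, dn v = 0.9183891330305382
m = k² = 0.1754855881
D = 1 − m·sn²u·sn²v = 0.877815306117616
cn(u+v) = (cn u·cn v − sn u·sn v·dn u·dn v)/D = 0.8657988675794228/0.877815306117616 = 0.9863109717335195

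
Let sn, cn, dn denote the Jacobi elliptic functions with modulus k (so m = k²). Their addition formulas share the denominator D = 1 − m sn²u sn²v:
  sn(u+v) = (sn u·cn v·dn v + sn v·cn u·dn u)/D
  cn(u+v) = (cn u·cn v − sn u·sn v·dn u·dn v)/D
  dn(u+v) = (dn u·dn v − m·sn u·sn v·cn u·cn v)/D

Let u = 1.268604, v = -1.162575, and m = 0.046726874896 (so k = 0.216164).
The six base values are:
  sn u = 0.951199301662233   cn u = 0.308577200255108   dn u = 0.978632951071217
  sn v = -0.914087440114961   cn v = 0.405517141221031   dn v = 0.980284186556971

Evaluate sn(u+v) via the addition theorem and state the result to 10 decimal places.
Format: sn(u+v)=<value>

sn(u+v)=0.1058212361

m = k² = 0.046726874896
D = 1 − m·sn²u·sn²v = 0.9646747482927434
sn(u+v) = (sn u·cn v·dn v + sn v·cn u·dn u)/D = 0.1020830742830552/0.9646747482927434 = 0.1058212360836844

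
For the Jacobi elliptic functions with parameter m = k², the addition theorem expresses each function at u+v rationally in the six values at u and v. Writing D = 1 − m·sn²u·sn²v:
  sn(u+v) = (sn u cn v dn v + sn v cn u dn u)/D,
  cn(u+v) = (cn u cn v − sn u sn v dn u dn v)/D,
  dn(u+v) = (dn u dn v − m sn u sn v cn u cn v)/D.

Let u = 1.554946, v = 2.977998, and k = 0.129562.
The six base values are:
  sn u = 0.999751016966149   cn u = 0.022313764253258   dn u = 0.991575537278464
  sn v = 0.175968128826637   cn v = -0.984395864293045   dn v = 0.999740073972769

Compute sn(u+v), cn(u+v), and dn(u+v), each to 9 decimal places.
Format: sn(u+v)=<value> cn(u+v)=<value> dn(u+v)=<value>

sn(u+v)=-0.980510928 cn(u+v)=-0.196464551 dn(u+v)=0.991897984

m = k² = 0.016786311844
D = 1 − m·sn²u·sn²v = 0.9994804743098945
sn(u+v) = (sn u·cn v·dn v + sn v·cn u·dn u)/D = -0.9800015274310387/0.9994804743098945 = -0.9805109280475885
cn(u+v) = (cn u·cn v − sn u·sn v·dn u·dn v)/D = -0.1963624830754666/0.9994804743098945 = -0.1964645514571436
dn(u+v) = (dn u·dn v − m·sn u·sn v·cn u·cn v)/D = 0.9913826679831784/0.9994804743098945 = 0.9918979844680734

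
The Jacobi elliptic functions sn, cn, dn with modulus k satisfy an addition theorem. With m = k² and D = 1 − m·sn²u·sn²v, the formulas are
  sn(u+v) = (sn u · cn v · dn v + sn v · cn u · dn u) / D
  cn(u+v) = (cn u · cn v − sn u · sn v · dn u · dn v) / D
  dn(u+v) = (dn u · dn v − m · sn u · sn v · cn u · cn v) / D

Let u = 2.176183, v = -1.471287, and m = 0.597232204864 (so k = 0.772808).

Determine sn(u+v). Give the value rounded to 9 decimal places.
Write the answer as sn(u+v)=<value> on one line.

sn u = 0.9892920997766189, cn u = -0.1459491052372993, dn u = 0.6445847676856826
sn v = -0.9528363435891229, cn v = 0.3034845998328597, dn v = 0.6765904334029046
m = k² = 0.597232204864
D = 1 − m·sn²u·sn²v = 0.4693246341343825
sn(u+v) = (sn u·cn v·dn v + sn v·cn u·dn u)/D = 0.2927756476933661/0.4693246341343825 = 0.6238233120521332

sn(u+v)=0.623823312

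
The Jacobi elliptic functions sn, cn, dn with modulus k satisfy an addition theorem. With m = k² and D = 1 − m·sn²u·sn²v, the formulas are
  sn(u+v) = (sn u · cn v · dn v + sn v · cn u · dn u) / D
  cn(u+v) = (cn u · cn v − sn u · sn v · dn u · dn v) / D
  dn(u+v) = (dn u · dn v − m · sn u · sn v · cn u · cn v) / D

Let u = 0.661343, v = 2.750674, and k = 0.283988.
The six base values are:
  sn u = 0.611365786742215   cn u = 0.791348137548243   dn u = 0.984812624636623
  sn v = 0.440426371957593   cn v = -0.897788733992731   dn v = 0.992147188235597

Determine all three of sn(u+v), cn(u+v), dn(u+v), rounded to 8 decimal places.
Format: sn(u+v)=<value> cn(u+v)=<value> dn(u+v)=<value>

m = k² = 0.080649184144
D = 1 − m·sn²u·sn²v = 0.9941527875676904
sn(u+v) = (sn u·cn v·dn v + sn v·cn u·dn u)/D = -0.201329761151593/0.9941527875676904 = -0.2025139029627121
cn(u+v) = (cn u·cn v − sn u·sn v·dn u·dn v)/D = -0.9735533330553863/0.9941527875676904 = -0.9792793876656494
dn(u+v) = (dn u·dn v − m·sn u·sn v·cn u·cn v)/D = 0.9925073084833932/0.9941527875676904 = 0.9983448428602981

sn(u+v)=-0.20251390 cn(u+v)=-0.97927939 dn(u+v)=0.99834484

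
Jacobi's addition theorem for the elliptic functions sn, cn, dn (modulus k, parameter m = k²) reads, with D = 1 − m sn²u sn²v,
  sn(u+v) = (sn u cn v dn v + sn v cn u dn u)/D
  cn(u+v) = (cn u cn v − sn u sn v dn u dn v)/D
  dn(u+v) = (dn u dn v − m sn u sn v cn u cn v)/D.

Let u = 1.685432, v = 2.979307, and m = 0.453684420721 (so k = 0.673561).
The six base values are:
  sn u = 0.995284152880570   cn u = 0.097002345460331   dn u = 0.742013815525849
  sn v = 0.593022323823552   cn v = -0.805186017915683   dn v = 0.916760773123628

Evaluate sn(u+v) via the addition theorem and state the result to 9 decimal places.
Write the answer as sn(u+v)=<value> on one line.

m = k² = 0.453684420721
D = 1 − m·sn²u·sn²v = 0.8419515907221605
sn(u+v) = (sn u·cn v·dn v + sn v·cn u·dn u)/D = -0.6919978771192734/0.8419515907221605 = -0.821897463874059

sn(u+v)=-0.821897464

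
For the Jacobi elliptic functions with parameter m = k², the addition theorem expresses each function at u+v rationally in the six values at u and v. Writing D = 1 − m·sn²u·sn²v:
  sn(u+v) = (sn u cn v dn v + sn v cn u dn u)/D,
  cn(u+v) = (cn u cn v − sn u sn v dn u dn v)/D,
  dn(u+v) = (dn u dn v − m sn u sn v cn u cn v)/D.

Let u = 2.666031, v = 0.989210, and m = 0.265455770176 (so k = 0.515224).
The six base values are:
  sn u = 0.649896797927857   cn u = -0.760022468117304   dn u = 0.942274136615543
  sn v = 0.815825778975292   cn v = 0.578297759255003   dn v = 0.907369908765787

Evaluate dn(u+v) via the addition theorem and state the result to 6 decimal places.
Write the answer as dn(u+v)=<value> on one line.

dn(u+v)=0.990788

m = k² = 0.265455770176
D = 1 − m·sn²u·sn²v = 0.9253764659011361
dn(u+v) = (dn u·dn v − m·sn u·sn v·cn u·cn v)/D = 0.9168514846159896/0.9253764659011361 = 0.9907875533912085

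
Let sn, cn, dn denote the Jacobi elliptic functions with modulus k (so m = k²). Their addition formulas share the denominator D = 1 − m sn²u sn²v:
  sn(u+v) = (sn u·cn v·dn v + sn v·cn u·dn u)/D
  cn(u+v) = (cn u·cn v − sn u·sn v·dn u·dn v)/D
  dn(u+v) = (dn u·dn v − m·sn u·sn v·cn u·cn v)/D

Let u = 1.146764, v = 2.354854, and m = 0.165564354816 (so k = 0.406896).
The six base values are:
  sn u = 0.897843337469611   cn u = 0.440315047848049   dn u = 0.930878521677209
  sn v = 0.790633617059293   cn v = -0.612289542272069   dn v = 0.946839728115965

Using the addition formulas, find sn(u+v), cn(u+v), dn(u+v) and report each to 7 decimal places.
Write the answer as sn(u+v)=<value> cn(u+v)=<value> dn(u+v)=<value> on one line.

sn(u+v)=-0.2143326 cn(u+v)=-0.9767607 dn(u+v)=0.9961899

m = k² = 0.165564354816
D = 1 − m·sn²u·sn²v = 0.9165707149173449
sn(u+v) = (sn u·cn v·dn v + sn v·cn u·dn u)/D = -0.1964509883979889/0.9165707149173449 = -0.2143326043487049
cn(u+v) = (cn u·cn v − sn u·sn v·dn u·dn v)/D = -0.8952702857805267/0.9165707149173449 = -0.9767607356528525
dn(u+v) = (dn u·dn v − m·sn u·sn v·cn u·cn v)/D = 0.9130784477879361/0.9165707149173449 = 0.9961898552151279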